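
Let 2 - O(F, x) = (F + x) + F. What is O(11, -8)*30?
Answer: -360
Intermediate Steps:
O(F, x) = 2 - x - 2*F (O(F, x) = 2 - ((F + x) + F) = 2 - (x + 2*F) = 2 + (-x - 2*F) = 2 - x - 2*F)
O(11, -8)*30 = (2 - 1*(-8) - 2*11)*30 = (2 + 8 - 22)*30 = -12*30 = -360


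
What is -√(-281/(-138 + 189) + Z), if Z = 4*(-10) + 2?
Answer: -I*√113169/51 ≈ -6.5962*I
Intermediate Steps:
Z = -38 (Z = -40 + 2 = -38)
-√(-281/(-138 + 189) + Z) = -√(-281/(-138 + 189) - 38) = -√(-281/51 - 38) = -√(-2219/51) = -I*√113169/51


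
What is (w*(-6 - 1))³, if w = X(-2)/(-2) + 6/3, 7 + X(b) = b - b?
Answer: -456533/8 ≈ -57067.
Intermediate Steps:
X(b) = -7 (X(b) = -7 + (b - b) = -7 + 0 = -7)
w = 11/2 (w = -7/(-2) + 6/3 = -7*(-½) + 6*(⅓) = 7/2 + 2 = 11/2 ≈ 5.5000)
(w*(-6 - 1))³ = (11*(-6 - 1)/2)³ = ((11/2)*(-7))³ = (-77/2)³ = -456533/8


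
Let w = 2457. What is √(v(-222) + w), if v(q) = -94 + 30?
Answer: √2393 ≈ 48.918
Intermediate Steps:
v(q) = -64
√(v(-222) + w) = √(-64 + 2457) = √2393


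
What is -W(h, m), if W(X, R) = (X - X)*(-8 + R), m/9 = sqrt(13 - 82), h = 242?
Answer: 0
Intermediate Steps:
m = 9*I*sqrt(69) (m = 9*sqrt(13 - 82) = 9*sqrt(-69) = 9*(I*sqrt(69)) = 9*I*sqrt(69) ≈ 74.76*I)
W(X, R) = 0 (W(X, R) = 0*(-8 + R) = 0)
-W(h, m) = -1*0 = 0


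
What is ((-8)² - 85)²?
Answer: 441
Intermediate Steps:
((-8)² - 85)² = (64 - 85)² = (-21)² = 441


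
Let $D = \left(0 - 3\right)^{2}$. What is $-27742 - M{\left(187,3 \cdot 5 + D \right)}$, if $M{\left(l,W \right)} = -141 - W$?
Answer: $-27577$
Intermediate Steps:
$D = 9$ ($D = \left(-3\right)^{2} = 9$)
$-27742 - M{\left(187,3 \cdot 5 + D \right)} = -27742 - \left(-141 - \left(3 \cdot 5 + 9\right)\right) = -27742 - \left(-141 - \left(15 + 9\right)\right) = -27742 - \left(-141 - 24\right) = -27742 - -165 = -27742 + 165 = -27577$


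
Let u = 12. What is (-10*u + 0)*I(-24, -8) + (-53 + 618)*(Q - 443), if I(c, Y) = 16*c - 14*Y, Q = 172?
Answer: -120475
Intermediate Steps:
I(c, Y) = -14*Y + 16*c
(-10*u + 0)*I(-24, -8) + (-53 + 618)*(Q - 443) = (-10*12 + 0)*(-14*(-8) + 16*(-24)) + (-53 + 618)*(172 - 443) = (-120 + 0)*(112 - 384) + 565*(-271) = -120*(-272) - 153115 = 32640 - 153115 = -120475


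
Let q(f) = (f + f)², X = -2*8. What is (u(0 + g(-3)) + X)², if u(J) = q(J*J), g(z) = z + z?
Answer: 26708224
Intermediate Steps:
g(z) = 2*z
X = -16
q(f) = 4*f² (q(f) = (2*f)² = 4*f²)
u(J) = 4*J⁴ (u(J) = 4*(J*J)² = 4*(J²)² = 4*J⁴)
(u(0 + g(-3)) + X)² = (4*(0 + 2*(-3))⁴ - 16)² = (4*(0 - 6)⁴ - 16)² = (4*(-6)⁴ - 16)² = (4*1296 - 16)² = (5184 - 16)² = 5168² = 26708224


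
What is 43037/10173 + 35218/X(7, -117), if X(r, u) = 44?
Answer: 180083171/223806 ≈ 804.64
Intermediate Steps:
43037/10173 + 35218/X(7, -117) = 43037/10173 + 35218/44 = 43037*(1/10173) + 35218*(1/44) = 43037/10173 + 17609/22 = 180083171/223806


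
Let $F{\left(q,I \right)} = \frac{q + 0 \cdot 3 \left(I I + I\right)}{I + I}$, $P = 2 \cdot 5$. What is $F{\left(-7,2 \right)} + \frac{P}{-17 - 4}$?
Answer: $- \frac{187}{84} \approx -2.2262$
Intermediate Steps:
$P = 10$
$F{\left(q,I \right)} = \frac{q}{2 I}$ ($F{\left(q,I \right)} = \frac{q + 0 \left(I^{2} + I\right)}{2 I} = \left(q + 0 \left(I + I^{2}\right)\right) \frac{1}{2 I} = \left(q + 0\right) \frac{1}{2 I} = q \frac{1}{2 I} = \frac{q}{2 I}$)
$F{\left(-7,2 \right)} + \frac{P}{-17 - 4} = \frac{1}{2} \left(-7\right) \frac{1}{2} + \frac{10}{-17 - 4} = - \frac{7}{4} + \frac{10}{-21} = - \frac{7}{4} + 10 \left(- \frac{1}{21}\right) = - \frac{7}{4} - \frac{10}{21} = - \frac{187}{84}$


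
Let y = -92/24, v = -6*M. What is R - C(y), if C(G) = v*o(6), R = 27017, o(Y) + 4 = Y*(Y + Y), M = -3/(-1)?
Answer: 28241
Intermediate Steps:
M = 3 (M = -3*(-1) = 3)
o(Y) = -4 + 2*Y² (o(Y) = -4 + Y*(Y + Y) = -4 + Y*(2*Y) = -4 + 2*Y²)
v = -18 (v = -6*3 = -18)
y = -23/6 (y = -92*1/24 = -23/6 ≈ -3.8333)
C(G) = -1224 (C(G) = -18*(-4 + 2*6²) = -18*(-4 + 2*36) = -18*(-4 + 72) = -18*68 = -1224)
R - C(y) = 27017 - 1*(-1224) = 27017 + 1224 = 28241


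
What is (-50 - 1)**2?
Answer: 2601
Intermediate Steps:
(-50 - 1)**2 = (-51)**2 = 2601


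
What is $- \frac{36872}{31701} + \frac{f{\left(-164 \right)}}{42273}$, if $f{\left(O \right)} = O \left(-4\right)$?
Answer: $- \frac{512631400}{446698791} \approx -1.1476$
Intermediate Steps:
$f{\left(O \right)} = - 4 O$
$- \frac{36872}{31701} + \frac{f{\left(-164 \right)}}{42273} = - \frac{36872}{31701} + \frac{\left(-4\right) \left(-164\right)}{42273} = \left(-36872\right) \frac{1}{31701} + 656 \cdot \frac{1}{42273} = - \frac{36872}{31701} + \frac{656}{42273} = - \frac{512631400}{446698791}$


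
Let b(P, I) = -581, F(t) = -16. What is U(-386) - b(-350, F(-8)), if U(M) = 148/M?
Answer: 112059/193 ≈ 580.62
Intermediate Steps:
U(-386) - b(-350, F(-8)) = 148/(-386) - 1*(-581) = 148*(-1/386) + 581 = -74/193 + 581 = 112059/193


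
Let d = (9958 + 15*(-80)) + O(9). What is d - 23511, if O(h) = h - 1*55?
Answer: -14799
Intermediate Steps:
O(h) = -55 + h (O(h) = h - 55 = -55 + h)
d = 8712 (d = (9958 + 15*(-80)) + (-55 + 9) = (9958 - 1200) - 46 = 8758 - 46 = 8712)
d - 23511 = 8712 - 23511 = -14799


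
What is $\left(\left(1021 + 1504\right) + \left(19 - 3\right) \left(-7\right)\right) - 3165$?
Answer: $-752$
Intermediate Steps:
$\left(\left(1021 + 1504\right) + \left(19 - 3\right) \left(-7\right)\right) - 3165 = \left(2525 + 16 \left(-7\right)\right) - 3165 = \left(2525 - 112\right) - 3165 = 2413 - 3165 = -752$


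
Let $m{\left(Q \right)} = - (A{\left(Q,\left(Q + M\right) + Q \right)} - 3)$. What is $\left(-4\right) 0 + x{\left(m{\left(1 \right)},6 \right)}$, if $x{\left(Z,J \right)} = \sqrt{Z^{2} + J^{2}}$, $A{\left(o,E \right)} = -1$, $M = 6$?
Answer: $2 \sqrt{13} \approx 7.2111$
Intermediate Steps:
$m{\left(Q \right)} = 4$ ($m{\left(Q \right)} = - (-1 - 3) = \left(-1\right) \left(-4\right) = 4$)
$x{\left(Z,J \right)} = \sqrt{J^{2} + Z^{2}}$
$\left(-4\right) 0 + x{\left(m{\left(1 \right)},6 \right)} = \left(-4\right) 0 + \sqrt{6^{2} + 4^{2}} = 0 + \sqrt{36 + 16} = 0 + \sqrt{52} = 0 + 2 \sqrt{13} = 2 \sqrt{13}$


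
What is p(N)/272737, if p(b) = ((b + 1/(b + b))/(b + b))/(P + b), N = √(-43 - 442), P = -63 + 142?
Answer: 1343/62434954040 - 17*I*√485/62434954040 ≈ 2.151e-8 - 5.9964e-9*I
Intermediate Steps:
P = 79
N = I*√485 (N = √(-485) = I*√485 ≈ 22.023*I)
p(b) = (b + 1/(2*b))/(2*b*(79 + b)) (p(b) = ((b + 1/(b + b))/(b + b))/(79 + b) = ((b + 1/(2*b))/((2*b)))/(79 + b) = ((b + 1/(2*b))*(1/(2*b)))/(79 + b) = ((b + 1/(2*b))/(2*b))/(79 + b) = (b + 1/(2*b))/(2*b*(79 + b)))
p(N)/272737 = ((1 + 2*(I*√485)²)/(4*(I*√485)²*(79 + I*√485)))/272737 = ((¼)*(-1/485)*(1 + 2*(-485))/(79 + I*√485))*(1/272737) = ((¼)*(-1/485)*(1 - 970)/(79 + I*√485))*(1/272737) = ((¼)*(-1/485)*(-969)/(79 + I*√485))*(1/272737) = (969/(1940*(79 + I*√485)))*(1/272737) = 969/(529109780*(79 + I*√485))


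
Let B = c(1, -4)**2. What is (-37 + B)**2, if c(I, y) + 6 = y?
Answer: 3969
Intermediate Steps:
c(I, y) = -6 + y
B = 100 (B = (-6 - 4)**2 = (-10)**2 = 100)
(-37 + B)**2 = (-37 + 100)**2 = 63**2 = 3969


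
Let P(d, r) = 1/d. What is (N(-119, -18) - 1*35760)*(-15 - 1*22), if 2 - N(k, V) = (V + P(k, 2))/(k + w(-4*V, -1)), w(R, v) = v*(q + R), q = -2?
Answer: 29756706877/22491 ≈ 1.3231e+6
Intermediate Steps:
w(R, v) = v*(-2 + R)
N(k, V) = 2 - (V + 1/k)/(2 + k + 4*V) (N(k, V) = 2 - (V + 1/k)/(k - (-2 - 4*V)) = 2 - (V + 1/k)/(k + (2 + 4*V)) = 2 - (V + 1/k)/(2 + k + 4*V))
(N(-119, -18) - 1*35760)*(-15 - 1*22) = ((-1 - 119*(4 + 2*(-119) + 7*(-18)))/((-119)*(2 - 119 + 4*(-18))) - 1*35760)*(-15 - 1*22) = (-(-1 - 119*(4 - 238 - 126))/(119*(2 - 119 - 72)) - 35760)*(-15 - 22) = (-1/119*(-1 - 119*(-360))/(-189) - 35760)*(-37) = (-1/119*(-1/189)*(-1 + 42840) - 35760)*(-37) = (-1/119*(-1/189)*42839 - 35760)*(-37) = (42839/22491 - 35760)*(-37) = -804235321/22491*(-37) = 29756706877/22491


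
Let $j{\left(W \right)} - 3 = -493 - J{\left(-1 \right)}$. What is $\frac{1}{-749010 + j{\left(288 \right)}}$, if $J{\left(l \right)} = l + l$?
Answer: $- \frac{1}{749498} \approx -1.3342 \cdot 10^{-6}$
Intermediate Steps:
$J{\left(l \right)} = 2 l$
$j{\left(W \right)} = -488$ ($j{\left(W \right)} = 3 - \left(493 + 2 \left(-1\right)\right) = 3 - 491 = -488$)
$\frac{1}{-749010 + j{\left(288 \right)}} = \frac{1}{-749010 - 488} = \frac{1}{-749498} = - \frac{1}{749498}$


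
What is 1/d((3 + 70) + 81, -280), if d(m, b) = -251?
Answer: -1/251 ≈ -0.0039841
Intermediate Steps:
1/d((3 + 70) + 81, -280) = 1/(-251) = -1/251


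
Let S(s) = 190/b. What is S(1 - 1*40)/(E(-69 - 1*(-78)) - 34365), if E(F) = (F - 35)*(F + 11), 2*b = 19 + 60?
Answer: -76/551183 ≈ -0.00013789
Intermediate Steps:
b = 79/2 (b = (19 + 60)/2 = (1/2)*79 = 79/2 ≈ 39.500)
E(F) = (-35 + F)*(11 + F)
S(s) = 380/79 (S(s) = 190/(79/2) = 190*(2/79) = 380/79)
S(1 - 1*40)/(E(-69 - 1*(-78)) - 34365) = 380/(79*((-385 + (-69 - 1*(-78))**2 - 24*(-69 - 1*(-78))) - 34365)) = 380/(79*((-385 + (-69 + 78)**2 - 24*(-69 + 78)) - 34365)) = 380/(79*((-385 + 9**2 - 24*9) - 34365)) = 380/(79*((-385 + 81 - 216) - 34365)) = 380/(79*(-520 - 34365)) = (380/79)/(-34885) = (380/79)*(-1/34885) = -76/551183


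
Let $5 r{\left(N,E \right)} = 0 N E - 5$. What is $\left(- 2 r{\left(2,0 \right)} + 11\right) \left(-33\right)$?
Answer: $-429$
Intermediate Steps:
$r{\left(N,E \right)} = -1$ ($r{\left(N,E \right)} = \frac{0 N E - 5}{5} = \frac{0 E - 5}{5} = \frac{0 - 5}{5} = \frac{1}{5} \left(-5\right) = -1$)
$\left(- 2 r{\left(2,0 \right)} + 11\right) \left(-33\right) = \left(\left(-2\right) \left(-1\right) + 11\right) \left(-33\right) = \left(2 + 11\right) \left(-33\right) = 13 \left(-33\right) = -429$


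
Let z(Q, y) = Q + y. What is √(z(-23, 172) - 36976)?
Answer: I*√36827 ≈ 191.9*I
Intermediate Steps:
√(z(-23, 172) - 36976) = √((-23 + 172) - 36976) = √(149 - 36976) = √(-36827) = I*√36827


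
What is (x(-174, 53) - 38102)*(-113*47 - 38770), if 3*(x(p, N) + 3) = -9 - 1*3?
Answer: 1679882829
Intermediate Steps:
x(p, N) = -7 (x(p, N) = -3 + (-9 - 1*3)/3 = -3 + (-9 - 3)/3 = -3 + (⅓)*(-12) = -3 - 4 = -7)
(x(-174, 53) - 38102)*(-113*47 - 38770) = (-7 - 38102)*(-113*47 - 38770) = -38109*(-5311 - 38770) = -38109*(-44081) = 1679882829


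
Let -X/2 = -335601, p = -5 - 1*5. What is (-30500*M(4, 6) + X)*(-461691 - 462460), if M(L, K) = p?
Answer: -902158054502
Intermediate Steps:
p = -10 (p = -5 - 5 = -10)
M(L, K) = -10
X = 671202 (X = -2*(-335601) = 671202)
(-30500*M(4, 6) + X)*(-461691 - 462460) = (-30500*(-10) + 671202)*(-461691 - 462460) = (305000 + 671202)*(-924151) = 976202*(-924151) = -902158054502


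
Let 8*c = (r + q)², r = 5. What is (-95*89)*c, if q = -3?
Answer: -8455/2 ≈ -4227.5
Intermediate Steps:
c = ½ (c = (5 - 3)²/8 = (⅛)*2² = (⅛)*4 = ½ ≈ 0.50000)
(-95*89)*c = -95*89*(½) = -8455*½ = -8455/2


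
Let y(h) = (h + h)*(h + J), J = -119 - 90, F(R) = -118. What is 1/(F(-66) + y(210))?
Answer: 1/302 ≈ 0.0033113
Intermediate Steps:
J = -209
y(h) = 2*h*(-209 + h) (y(h) = (h + h)*(h - 209) = (2*h)*(-209 + h) = 2*h*(-209 + h))
1/(F(-66) + y(210)) = 1/(-118 + 2*210*(-209 + 210)) = 1/(-118 + 2*210*1) = 1/(-118 + 420) = 1/302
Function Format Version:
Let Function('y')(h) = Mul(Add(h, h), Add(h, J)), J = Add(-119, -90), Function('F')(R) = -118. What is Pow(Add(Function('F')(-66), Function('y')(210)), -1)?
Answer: Rational(1, 302) ≈ 0.0033113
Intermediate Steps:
J = -209
Function('y')(h) = Mul(2, h, Add(-209, h)) (Function('y')(h) = Mul(Add(h, h), Add(h, -209)) = Mul(Mul(2, h), Add(-209, h)) = Mul(2, h, Add(-209, h)))
Pow(Add(Function('F')(-66), Function('y')(210)), -1) = Pow(Add(-118, Mul(2, 210, Add(-209, 210))), -1) = Pow(Add(-118, Mul(2, 210, 1)), -1) = Pow(Add(-118, 420), -1) = Pow(302, -1) = Rational(1, 302)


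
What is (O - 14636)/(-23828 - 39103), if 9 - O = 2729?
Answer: 17356/62931 ≈ 0.27579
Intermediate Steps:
O = -2720 (O = 9 - 1*2729 = 9 - 2729 = -2720)
(O - 14636)/(-23828 - 39103) = (-2720 - 14636)/(-23828 - 39103) = -17356/(-62931) = -17356*(-1/62931) = 17356/62931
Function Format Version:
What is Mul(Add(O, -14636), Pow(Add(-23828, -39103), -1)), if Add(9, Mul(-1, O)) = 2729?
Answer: Rational(17356, 62931) ≈ 0.27579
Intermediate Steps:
O = -2720 (O = Add(9, Mul(-1, 2729)) = Add(9, -2729) = -2720)
Mul(Add(O, -14636), Pow(Add(-23828, -39103), -1)) = Mul(Add(-2720, -14636), Pow(Add(-23828, -39103), -1)) = Mul(-17356, Pow(-62931, -1)) = Mul(-17356, Rational(-1, 62931)) = Rational(17356, 62931)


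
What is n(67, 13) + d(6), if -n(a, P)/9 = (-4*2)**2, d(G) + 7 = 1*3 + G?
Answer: -574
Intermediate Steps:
d(G) = -4 + G (d(G) = -7 + (1*3 + G) = -7 + (3 + G) = -4 + G)
n(a, P) = -576 (n(a, P) = -9*(-4*2)**2 = -9*(-8)**2 = -9*64 = -576)
n(67, 13) + d(6) = -576 + (-4 + 6) = -576 + 2 = -574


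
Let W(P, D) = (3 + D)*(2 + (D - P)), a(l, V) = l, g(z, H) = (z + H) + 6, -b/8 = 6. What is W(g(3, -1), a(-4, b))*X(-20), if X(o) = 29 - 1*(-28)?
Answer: 570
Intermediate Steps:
b = -48 (b = -8*6 = -48)
g(z, H) = 6 + H + z (g(z, H) = (H + z) + 6 = 6 + H + z)
X(o) = 57 (X(o) = 29 + 28 = 57)
W(P, D) = (3 + D)*(2 + D - P)
W(g(3, -1), a(-4, b))*X(-20) = (6 + (-4)² - 3*(6 - 1 + 3) + 5*(-4) - 1*(-4)*(6 - 1 + 3))*57 = (6 + 16 - 3*8 - 20 - 1*(-4)*8)*57 = (6 + 16 - 24 - 20 + 32)*57 = 10*57 = 570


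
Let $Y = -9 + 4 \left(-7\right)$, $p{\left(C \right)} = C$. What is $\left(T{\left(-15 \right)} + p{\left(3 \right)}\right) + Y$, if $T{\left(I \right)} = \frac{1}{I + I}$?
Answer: $- \frac{1021}{30} \approx -34.033$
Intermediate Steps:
$T{\left(I \right)} = \frac{1}{2 I}$
$Y = -37$ ($Y = -9 - 28 = -37$)
$\left(T{\left(-15 \right)} + p{\left(3 \right)}\right) + Y = \left(\frac{1}{2 \left(-15\right)} + 3\right) - 37 = \left(\frac{1}{2} \left(- \frac{1}{15}\right) + 3\right) - 37 = \left(- \frac{1}{30} + 3\right) - 37 = \frac{89}{30} - 37 = - \frac{1021}{30}$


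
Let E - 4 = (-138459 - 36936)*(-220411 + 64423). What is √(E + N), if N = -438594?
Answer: √27359076670 ≈ 1.6541e+5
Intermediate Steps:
E = 27359515264 (E = 4 + (-138459 - 36936)*(-220411 + 64423) = 4 - 175395*(-155988) = 4 + 27359515260 = 27359515264)
√(E + N) = √(27359515264 - 438594) = √27359076670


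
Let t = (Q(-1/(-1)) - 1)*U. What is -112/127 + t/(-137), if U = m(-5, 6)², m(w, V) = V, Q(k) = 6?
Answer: -38204/17399 ≈ -2.1958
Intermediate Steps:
U = 36 (U = 6² = 36)
t = 180 (t = (6 - 1)*36 = 5*36 = 180)
-112/127 + t/(-137) = -112/127 + 180/(-137) = -112*1/127 + 180*(-1/137) = -112/127 - 180/137 = -38204/17399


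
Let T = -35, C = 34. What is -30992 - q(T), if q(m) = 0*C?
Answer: -30992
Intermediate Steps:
q(m) = 0 (q(m) = 0*34 = 0)
-30992 - q(T) = -30992 - 1*0 = -30992 + 0 = -30992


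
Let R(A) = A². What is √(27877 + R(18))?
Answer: √28201 ≈ 167.93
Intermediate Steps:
√(27877 + R(18)) = √(27877 + 18²) = √(27877 + 324) = √28201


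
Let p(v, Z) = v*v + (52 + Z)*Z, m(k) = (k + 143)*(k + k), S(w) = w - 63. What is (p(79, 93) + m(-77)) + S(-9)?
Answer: 9490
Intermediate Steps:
S(w) = -63 + w
m(k) = 2*k*(143 + k) (m(k) = (143 + k)*(2*k) = 2*k*(143 + k))
p(v, Z) = v² + Z*(52 + Z)
(p(79, 93) + m(-77)) + S(-9) = ((93² + 79² + 52*93) + 2*(-77)*(143 - 77)) + (-63 - 9) = ((8649 + 6241 + 4836) + 2*(-77)*66) - 72 = (19726 - 10164) - 72 = 9562 - 72 = 9490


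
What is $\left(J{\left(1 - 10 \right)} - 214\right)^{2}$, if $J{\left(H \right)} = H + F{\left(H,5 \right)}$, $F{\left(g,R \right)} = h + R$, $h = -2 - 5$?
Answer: $50625$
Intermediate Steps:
$h = -7$ ($h = -2 - 5 = -7$)
$F{\left(g,R \right)} = -7 + R$
$J{\left(H \right)} = -2 + H$ ($J{\left(H \right)} = H + \left(-7 + 5\right) = H - 2 = -2 + H$)
$\left(J{\left(1 - 10 \right)} - 214\right)^{2} = \left(\left(-2 + \left(1 - 10\right)\right) - 214\right)^{2} = \left(\left(-2 - 9\right) - 214\right)^{2} = \left(-11 - 214\right)^{2} = \left(-225\right)^{2} = 50625$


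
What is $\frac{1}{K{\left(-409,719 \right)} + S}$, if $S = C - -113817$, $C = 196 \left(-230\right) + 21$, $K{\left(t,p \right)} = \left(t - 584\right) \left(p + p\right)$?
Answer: $- \frac{1}{1359176} \approx -7.3574 \cdot 10^{-7}$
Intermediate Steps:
$K{\left(t,p \right)} = 2 p \left(-584 + t\right)$ ($K{\left(t,p \right)} = \left(-584 + t\right) 2 p = 2 p \left(-584 + t\right)$)
$C = -45059$ ($C = -45080 + 21 = -45059$)
$S = 68758$ ($S = -45059 - -113817 = -45059 + 113817 = 68758$)
$\frac{1}{K{\left(-409,719 \right)} + S} = \frac{1}{2 \cdot 719 \left(-584 - 409\right) + 68758} = \frac{1}{2 \cdot 719 \left(-993\right) + 68758} = \frac{1}{-1427934 + 68758} = \frac{1}{-1359176} = - \frac{1}{1359176}$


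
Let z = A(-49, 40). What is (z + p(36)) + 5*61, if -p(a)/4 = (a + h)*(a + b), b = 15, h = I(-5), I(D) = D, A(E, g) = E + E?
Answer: -6117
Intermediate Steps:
A(E, g) = 2*E
h = -5
z = -98 (z = 2*(-49) = -98)
p(a) = -4*(-5 + a)*(15 + a) (p(a) = -4*(a - 5)*(a + 15) = -4*(-5 + a)*(15 + a))
(z + p(36)) + 5*61 = (-98 + (300 - 40*36 - 4*36**2)) + 5*61 = (-98 + (300 - 1440 - 4*1296)) + 305 = (-98 + (300 - 1440 - 5184)) + 305 = (-98 - 6324) + 305 = -6422 + 305 = -6117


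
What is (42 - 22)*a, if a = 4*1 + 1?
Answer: 100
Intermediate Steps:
a = 5 (a = 4 + 1 = 5)
(42 - 22)*a = (42 - 22)*5 = 20*5 = 100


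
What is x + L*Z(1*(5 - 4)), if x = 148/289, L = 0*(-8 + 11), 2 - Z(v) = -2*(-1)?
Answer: 148/289 ≈ 0.51211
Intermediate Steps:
Z(v) = 0 (Z(v) = 2 - (-2)*(-1) = 2 - 1*2 = 2 - 2 = 0)
L = 0 (L = 0*3 = 0)
x = 148/289 (x = 148*(1/289) = 148/289 ≈ 0.51211)
x + L*Z(1*(5 - 4)) = 148/289 + 0*0 = 148/289 + 0 = 148/289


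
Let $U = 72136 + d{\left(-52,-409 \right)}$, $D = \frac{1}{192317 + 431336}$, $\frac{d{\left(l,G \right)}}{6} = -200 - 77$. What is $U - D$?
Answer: $\frac{43951321521}{623653} \approx 70474.0$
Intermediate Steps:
$d{\left(l,G \right)} = -1662$ ($d{\left(l,G \right)} = 6 \left(-200 - 77\right) = 6 \left(-277\right) = -1662$)
$D = \frac{1}{623653} \approx 1.6035 \cdot 10^{-6}$
$U = 70474$ ($U = 72136 - 1662 = 70474$)
$U - D = 70474 - \frac{1}{623653} = \frac{43951321521}{623653}$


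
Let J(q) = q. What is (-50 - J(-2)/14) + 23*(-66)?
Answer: -10975/7 ≈ -1567.9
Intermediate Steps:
(-50 - J(-2)/14) + 23*(-66) = (-50 - (-2)/14) + 23*(-66) = (-50 - (-2)/14) - 1518 = (-50 - 1*(-⅐)) - 1518 = (-50 + ⅐) - 1518 = -349/7 - 1518 = -10975/7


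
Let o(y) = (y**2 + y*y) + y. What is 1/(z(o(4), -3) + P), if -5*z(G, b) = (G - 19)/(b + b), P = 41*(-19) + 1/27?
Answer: -270/210167 ≈ -0.0012847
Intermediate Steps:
o(y) = y + 2*y**2 (o(y) = (y**2 + y**2) + y = 2*y**2 + y = y + 2*y**2)
P = -21032/27 (P = -779 + 1/27 = -21032/27 ≈ -778.96)
z(G, b) = -(-19 + G)/(10*b) (z(G, b) = -(G - 19)/(5*(b + b)) = -(-19 + G)/(5*(2*b)) = -(-19 + G)*1/(2*b)/5 = -(-19 + G)/(10*b))
1/(z(o(4), -3) + P) = 1/((1/10)*(19 - 4*(1 + 2*4))/(-3) - 21032/27) = 1/((1/10)*(-1/3)*(19 - 4*(1 + 8)) - 21032/27) = 1/((1/10)*(-1/3)*(19 - 4*9) - 21032/27) = 1/((1/10)*(-1/3)*(19 - 1*36) - 21032/27) = 1/((1/10)*(-1/3)*(19 - 36) - 21032/27) = 1/((1/10)*(-1/3)*(-17) - 21032/27) = 1/(17/30 - 21032/27) = 1/(-210167/270) = -270/210167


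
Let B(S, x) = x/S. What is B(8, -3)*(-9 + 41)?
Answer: -12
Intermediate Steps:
B(8, -3)*(-9 + 41) = (-3/8)*(-9 + 41) = -3*1/8*32 = -3/8*32 = -12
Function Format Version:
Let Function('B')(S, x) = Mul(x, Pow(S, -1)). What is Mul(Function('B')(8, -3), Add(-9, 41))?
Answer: -12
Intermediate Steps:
Mul(Function('B')(8, -3), Add(-9, 41)) = Mul(Mul(-3, Pow(8, -1)), Add(-9, 41)) = Mul(Mul(-3, Rational(1, 8)), 32) = Mul(Rational(-3, 8), 32) = -12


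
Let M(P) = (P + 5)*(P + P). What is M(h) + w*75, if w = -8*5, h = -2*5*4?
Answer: -200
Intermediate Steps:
h = -40 (h = -10*4 = -40)
w = -40
M(P) = 2*P*(5 + P) (M(P) = (5 + P)*(2*P) = 2*P*(5 + P))
M(h) + w*75 = 2*(-40)*(5 - 40) - 40*75 = 2*(-40)*(-35) - 3000 = 2800 - 3000 = -200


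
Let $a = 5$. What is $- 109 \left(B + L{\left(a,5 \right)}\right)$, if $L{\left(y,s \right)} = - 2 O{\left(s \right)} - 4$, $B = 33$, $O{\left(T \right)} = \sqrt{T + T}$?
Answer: $-3161 + 218 \sqrt{10} \approx -2471.6$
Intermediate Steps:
$O{\left(T \right)} = \sqrt{2} \sqrt{T}$ ($O{\left(T \right)} = \sqrt{2 T} = \sqrt{2} \sqrt{T}$)
$L{\left(y,s \right)} = -4 - 2 \sqrt{2} \sqrt{s}$ ($L{\left(y,s \right)} = - 2 \sqrt{2} \sqrt{s} - 4 = -4 - 2 \sqrt{2} \sqrt{s}$)
$- 109 \left(B + L{\left(a,5 \right)}\right) = - 109 \left(33 - \left(4 + 2 \sqrt{2} \sqrt{5}\right)\right) = - 109 \left(33 - \left(4 + 2 \sqrt{10}\right)\right) = - 109 \left(29 - 2 \sqrt{10}\right) = -3161 + 218 \sqrt{10}$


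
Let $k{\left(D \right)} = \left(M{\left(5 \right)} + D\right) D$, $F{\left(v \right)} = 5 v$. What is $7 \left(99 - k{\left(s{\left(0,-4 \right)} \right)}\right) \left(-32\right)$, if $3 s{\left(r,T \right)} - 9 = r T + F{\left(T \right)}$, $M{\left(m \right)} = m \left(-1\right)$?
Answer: $- \frac{135520}{9} \approx -15058.0$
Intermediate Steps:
$M{\left(m \right)} = - m$
$s{\left(r,T \right)} = 3 + \frac{5 T}{3} + \frac{T r}{3}$ ($s{\left(r,T \right)} = 3 + \frac{r T + 5 T}{3} = 3 + \frac{T r + 5 T}{3} = 3 + \frac{5 T + T r}{3} = 3 + \left(\frac{5 T}{3} + \frac{T r}{3}\right) = 3 + \frac{5 T}{3} + \frac{T r}{3}$)
$k{\left(D \right)} = D \left(-5 + D\right)$ ($k{\left(D \right)} = \left(\left(-1\right) 5 + D\right) D = \left(-5 + D\right) D = D \left(-5 + D\right)$)
$7 \left(99 - k{\left(s{\left(0,-4 \right)} \right)}\right) \left(-32\right) = 7 \left(99 - \left(3 + \frac{5}{3} \left(-4\right) + \frac{1}{3} \left(-4\right) 0\right) \left(-5 + \left(3 + \frac{5}{3} \left(-4\right) + \frac{1}{3} \left(-4\right) 0\right)\right)\right) \left(-32\right) = 7 \left(99 - \left(3 - \frac{20}{3} + 0\right) \left(-5 + \left(3 - \frac{20}{3} + 0\right)\right)\right) \left(-32\right) = 7 \left(99 - - \frac{11 \left(-5 - \frac{11}{3}\right)}{3}\right) \left(-32\right) = 7 \left(99 - \left(- \frac{11}{3}\right) \left(- \frac{26}{3}\right)\right) \left(-32\right) = 7 \left(99 - \frac{286}{9}\right) \left(-32\right) = 7 \cdot \frac{605}{9} \left(-32\right) = \frac{4235}{9} \left(-32\right) = - \frac{135520}{9}$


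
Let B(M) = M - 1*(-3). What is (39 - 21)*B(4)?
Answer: 126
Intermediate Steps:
B(M) = 3 + M (B(M) = M + 3 = 3 + M)
(39 - 21)*B(4) = (39 - 21)*(3 + 4) = 18*7 = 126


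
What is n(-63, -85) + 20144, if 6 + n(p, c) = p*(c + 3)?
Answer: 25304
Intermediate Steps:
n(p, c) = -6 + p*(3 + c) (n(p, c) = -6 + p*(c + 3) = -6 + p*(3 + c))
n(-63, -85) + 20144 = (-6 + 3*(-63) - 85*(-63)) + 20144 = (-6 - 189 + 5355) + 20144 = 5160 + 20144 = 25304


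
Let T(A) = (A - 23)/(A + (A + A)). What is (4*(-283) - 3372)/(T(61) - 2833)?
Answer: 824232/518401 ≈ 1.5900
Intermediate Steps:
T(A) = (-23 + A)/(3*A) (T(A) = (-23 + A)/(A + 2*A) = (-23 + A)/((3*A)) = (-23 + A)*(1/(3*A)) = (-23 + A)/(3*A))
(4*(-283) - 3372)/(T(61) - 2833) = (4*(-283) - 3372)/((⅓)*(-23 + 61)/61 - 2833) = (-1132 - 3372)/((⅓)*(1/61)*38 - 2833) = -4504/(38/183 - 2833) = -4504/(-518401/183) = -4504*(-183/518401) = 824232/518401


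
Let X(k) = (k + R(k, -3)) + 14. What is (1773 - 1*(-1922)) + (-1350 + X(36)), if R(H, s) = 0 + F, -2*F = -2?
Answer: 2396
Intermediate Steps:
F = 1 (F = -½*(-2) = 1)
R(H, s) = 1 (R(H, s) = 0 + 1 = 1)
X(k) = 15 + k (X(k) = (k + 1) + 14 = (1 + k) + 14 = 15 + k)
(1773 - 1*(-1922)) + (-1350 + X(36)) = (1773 - 1*(-1922)) + (-1350 + (15 + 36)) = (1773 + 1922) + (-1350 + 51) = 3695 - 1299 = 2396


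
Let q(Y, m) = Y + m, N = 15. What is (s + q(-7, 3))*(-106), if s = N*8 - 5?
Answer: -11766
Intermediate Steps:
s = 115 (s = 15*8 - 5 = 120 - 5 = 115)
(s + q(-7, 3))*(-106) = (115 + (-7 + 3))*(-106) = (115 - 4)*(-106) = 111*(-106) = -11766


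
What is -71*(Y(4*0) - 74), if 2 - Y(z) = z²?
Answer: 5112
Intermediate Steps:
Y(z) = 2 - z²
-71*(Y(4*0) - 74) = -71*((2 - (4*0)²) - 74) = -71*((2 - 1*0²) - 74) = -71*((2 - 1*0) - 74) = -71*((2 + 0) - 74) = -71*(2 - 74) = -71*(-72) = 5112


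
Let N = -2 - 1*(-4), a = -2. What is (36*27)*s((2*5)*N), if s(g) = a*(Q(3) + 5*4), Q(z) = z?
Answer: -44712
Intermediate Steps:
N = 2 (N = -2 + 4 = 2)
s(g) = -46 (s(g) = -2*(3 + 5*4) = -2*(3 + 20) = -2*23 = -46)
(36*27)*s((2*5)*N) = (36*27)*(-46) = 972*(-46) = -44712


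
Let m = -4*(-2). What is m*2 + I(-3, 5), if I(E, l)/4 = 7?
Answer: 44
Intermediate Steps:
I(E, l) = 28 (I(E, l) = 4*7 = 28)
m = 8
m*2 + I(-3, 5) = 8*2 + 28 = 16 + 28 = 44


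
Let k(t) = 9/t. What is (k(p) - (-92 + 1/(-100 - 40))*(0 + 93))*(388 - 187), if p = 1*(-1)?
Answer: 240531273/140 ≈ 1.7181e+6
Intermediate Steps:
p = -1
(k(p) - (-92 + 1/(-100 - 40))*(0 + 93))*(388 - 187) = (9/(-1) - (-92 + 1/(-100 - 40))*(0 + 93))*(388 - 187) = (9*(-1) - (-92 + 1/(-140))*93)*201 = (-9 - (-92 - 1/140)*93)*201 = (-9 - (-12881)*93/140)*201 = (-9 - 1*(-1197933/140))*201 = (-9 + 1197933/140)*201 = (1196673/140)*201 = 240531273/140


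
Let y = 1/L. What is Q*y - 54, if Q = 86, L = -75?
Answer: -4136/75 ≈ -55.147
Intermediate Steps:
y = -1/75 (y = 1/(-75) = -1/75 ≈ -0.013333)
Q*y - 54 = 86*(-1/75) - 54 = -86/75 - 54 = -4136/75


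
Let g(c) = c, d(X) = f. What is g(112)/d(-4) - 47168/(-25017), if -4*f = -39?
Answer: 4349056/325221 ≈ 13.373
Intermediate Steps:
f = 39/4 (f = -¼*(-39) = 39/4 ≈ 9.7500)
d(X) = 39/4
g(112)/d(-4) - 47168/(-25017) = 112/(39/4) - 47168/(-25017) = 112*(4/39) - 47168*(-1/25017) = 448/39 + 47168/25017 = 4349056/325221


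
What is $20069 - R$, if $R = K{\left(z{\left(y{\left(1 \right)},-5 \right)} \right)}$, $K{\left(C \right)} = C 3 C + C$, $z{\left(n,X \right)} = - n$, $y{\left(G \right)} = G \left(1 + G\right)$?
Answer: $20059$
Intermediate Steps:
$K{\left(C \right)} = C + 3 C^{2}$ ($K{\left(C \right)} = 3 C C + C = 3 C^{2} + C = C + 3 C^{2}$)
$R = 10$ ($R = - 1 \left(1 + 1\right) \left(1 + 3 \left(- 1 \left(1 + 1\right)\right)\right) = - 1 \cdot 2 \left(1 + 3 \left(- 1 \cdot 2\right)\right) = \left(-1\right) 2 \left(1 + 3 \left(\left(-1\right) 2\right)\right) = - 2 \left(1 + 3 \left(-2\right)\right) = - 2 \left(1 - 6\right) = \left(-2\right) \left(-5\right) = 10$)
$20069 - R = 20069 - 10 = 20059$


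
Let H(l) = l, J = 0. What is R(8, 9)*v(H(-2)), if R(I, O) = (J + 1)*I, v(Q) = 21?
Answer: 168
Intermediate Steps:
R(I, O) = I (R(I, O) = (0 + 1)*I = 1*I = I)
R(8, 9)*v(H(-2)) = 8*21 = 168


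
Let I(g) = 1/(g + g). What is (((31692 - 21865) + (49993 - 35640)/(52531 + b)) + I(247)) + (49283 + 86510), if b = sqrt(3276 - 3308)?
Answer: 198508970998488875/1363195960542 - 57412*I*sqrt(2)/2759505993 ≈ 1.4562e+5 - 2.9423e-5*I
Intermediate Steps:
b = 4*I*sqrt(2) (b = sqrt(-32) = 4*I*sqrt(2) ≈ 5.6569*I)
I(g) = 1/(2*g)
(((31692 - 21865) + (49993 - 35640)/(52531 + b)) + I(247)) + (49283 + 86510) = (((31692 - 21865) + (49993 - 35640)/(52531 + 4*I*sqrt(2))) + (1/2)/247) + (49283 + 86510) = ((9827 + 14353/(52531 + 4*I*sqrt(2))) + (1/2)*(1/247)) + 135793 = ((9827 + 14353/(52531 + 4*I*sqrt(2))) + 1/494) + 135793 = (4854539/494 + 14353/(52531 + 4*I*sqrt(2))) + 135793 = 71936281/494 + 14353/(52531 + 4*I*sqrt(2))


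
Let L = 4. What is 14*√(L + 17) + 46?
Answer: 46 + 14*√21 ≈ 110.16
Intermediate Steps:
14*√(L + 17) + 46 = 14*√(4 + 17) + 46 = 14*√21 + 46 = 46 + 14*√21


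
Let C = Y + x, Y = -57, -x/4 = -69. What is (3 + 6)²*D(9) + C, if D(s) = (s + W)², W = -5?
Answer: 1515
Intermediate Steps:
x = 276 (x = -4*(-69) = 276)
D(s) = (-5 + s)² (D(s) = (s - 5)² = (-5 + s)²)
C = 219 (C = -57 + 276 = 219)
(3 + 6)²*D(9) + C = (3 + 6)²*(-5 + 9)² + 219 = 9²*4² + 219 = 81*16 + 219 = 1296 + 219 = 1515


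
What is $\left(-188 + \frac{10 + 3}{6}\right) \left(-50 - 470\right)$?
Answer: $\frac{289900}{3} \approx 96633.0$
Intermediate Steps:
$\left(-188 + \frac{10 + 3}{6}\right) \left(-50 - 470\right) = \left(-188 + 13 \cdot \frac{1}{6}\right) \left(-520\right) = \left(-188 + \frac{13}{6}\right) \left(-520\right) = \left(- \frac{1115}{6}\right) \left(-520\right) = \frac{289900}{3}$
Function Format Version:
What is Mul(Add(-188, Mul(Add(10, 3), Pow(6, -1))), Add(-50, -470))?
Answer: Rational(289900, 3) ≈ 96633.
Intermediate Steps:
Mul(Add(-188, Mul(Add(10, 3), Pow(6, -1))), Add(-50, -470)) = Mul(Add(-188, Mul(13, Rational(1, 6))), -520) = Mul(Add(-188, Rational(13, 6)), -520) = Mul(Rational(-1115, 6), -520) = Rational(289900, 3)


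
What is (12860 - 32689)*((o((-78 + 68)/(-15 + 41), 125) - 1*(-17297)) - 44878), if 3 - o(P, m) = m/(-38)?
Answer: 20777599531/38 ≈ 5.4678e+8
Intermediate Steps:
o(P, m) = 3 + m/38 (o(P, m) = 3 - m/(-38) = 3 - m*(-1)/38 = 3 - (-1)*m/38 = 3 + m/38)
(12860 - 32689)*((o((-78 + 68)/(-15 + 41), 125) - 1*(-17297)) - 44878) = (12860 - 32689)*(((3 + (1/38)*125) - 1*(-17297)) - 44878) = -19829*(((3 + 125/38) + 17297) - 44878) = -19829*((239/38 + 17297) - 44878) = -19829*(657525/38 - 44878) = -19829*(-1047839/38) = 20777599531/38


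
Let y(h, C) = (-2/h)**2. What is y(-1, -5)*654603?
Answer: 2618412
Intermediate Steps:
y(h, C) = 4/h**2
y(-1, -5)*654603 = (4/(-1)**2)*654603 = (4*1)*654603 = 4*654603 = 2618412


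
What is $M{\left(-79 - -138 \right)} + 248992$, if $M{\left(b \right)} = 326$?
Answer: $249318$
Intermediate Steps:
$M{\left(-79 - -138 \right)} + 248992 = 326 + 248992 = 249318$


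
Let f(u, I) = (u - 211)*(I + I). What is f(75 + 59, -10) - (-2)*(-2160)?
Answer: -2780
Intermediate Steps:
f(u, I) = 2*I*(-211 + u) (f(u, I) = (-211 + u)*(2*I) = 2*I*(-211 + u))
f(75 + 59, -10) - (-2)*(-2160) = 2*(-10)*(-211 + (75 + 59)) - (-2)*(-2160) = 2*(-10)*(-211 + 134) - 1*4320 = 2*(-10)*(-77) - 4320 = 1540 - 4320 = -2780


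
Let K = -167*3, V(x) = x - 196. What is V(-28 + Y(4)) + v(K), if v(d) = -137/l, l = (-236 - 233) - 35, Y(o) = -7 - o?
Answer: -118303/504 ≈ -234.73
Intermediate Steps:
l = -504 (l = -469 - 35 = -504)
V(x) = -196 + x
K = -501
v(d) = 137/504 (v(d) = -137/(-504) = -137*(-1/504) = 137/504)
V(-28 + Y(4)) + v(K) = (-196 + (-28 + (-7 - 1*4))) + 137/504 = (-196 + (-28 + (-7 - 4))) + 137/504 = (-196 + (-28 - 11)) + 137/504 = (-196 - 39) + 137/504 = -235 + 137/504 = -118303/504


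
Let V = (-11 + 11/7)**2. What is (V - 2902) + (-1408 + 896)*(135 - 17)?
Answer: -3098226/49 ≈ -63229.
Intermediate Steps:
V = 4356/49 (V = (-11 + 11*(1/7))**2 = (-11 + 11/7)**2 = (-66/7)**2 = 4356/49 ≈ 88.898)
(V - 2902) + (-1408 + 896)*(135 - 17) = (4356/49 - 2902) + (-1408 + 896)*(135 - 17) = -137842/49 - 512*118 = -137842/49 - 60416 = -3098226/49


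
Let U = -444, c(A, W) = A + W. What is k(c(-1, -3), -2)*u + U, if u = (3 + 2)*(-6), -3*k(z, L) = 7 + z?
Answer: -414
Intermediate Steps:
k(z, L) = -7/3 - z/3 (k(z, L) = -(7 + z)/3 = -7/3 - z/3)
u = -30 (u = 5*(-6) = -30)
k(c(-1, -3), -2)*u + U = (-7/3 - (-1 - 3)/3)*(-30) - 444 = (-7/3 - ⅓*(-4))*(-30) - 444 = (-7/3 + 4/3)*(-30) - 444 = -1*(-30) - 444 = 30 - 444 = -414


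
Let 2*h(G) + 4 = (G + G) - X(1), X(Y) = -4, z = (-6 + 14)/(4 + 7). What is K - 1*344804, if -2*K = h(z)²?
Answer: -41721316/121 ≈ -3.4480e+5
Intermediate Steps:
z = 8/11 ≈ 0.72727
h(G) = G (h(G) = -2 + ((G + G) - 1*(-4))/2 = -2 + (2*G + 4)/2 = -2 + (4 + 2*G)/2 = -2 + (2 + G) = G)
K = -32/121 (K = -(8/11)²/2 = -½*64/121 = -32/121 ≈ -0.26446)
K - 1*344804 = -32/121 - 1*344804 = -32/121 - 344804 = -41721316/121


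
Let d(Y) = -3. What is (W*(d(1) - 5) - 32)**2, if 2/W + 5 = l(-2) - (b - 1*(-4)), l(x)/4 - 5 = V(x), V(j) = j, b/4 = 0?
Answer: 12544/9 ≈ 1393.8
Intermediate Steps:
b = 0 (b = 4*0 = 0)
l(x) = 20 + 4*x
W = 2/3 (W = 2/(-5 + ((20 + 4*(-2)) - (0 - 1*(-4)))) = 2/(-5 + ((20 - 8) - (0 + 4))) = 2/(-5 + (12 - 1*4)) = 2/(-5 + (12 - 4)) = 2/(-5 + 8) = 2/3 ≈ 0.66667)
(W*(d(1) - 5) - 32)**2 = (2*(-3 - 5)/3 - 32)**2 = ((2/3)*(-8) - 32)**2 = (-16/3 - 32)**2 = (-112/3)**2 = 12544/9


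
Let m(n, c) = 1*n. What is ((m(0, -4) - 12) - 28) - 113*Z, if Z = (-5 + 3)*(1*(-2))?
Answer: -492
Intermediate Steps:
m(n, c) = n
Z = 4 (Z = -2*(-2) = 4)
((m(0, -4) - 12) - 28) - 113*Z = ((0 - 12) - 28) - 113*4 = (-12 - 28) - 452 = -40 - 452 = -492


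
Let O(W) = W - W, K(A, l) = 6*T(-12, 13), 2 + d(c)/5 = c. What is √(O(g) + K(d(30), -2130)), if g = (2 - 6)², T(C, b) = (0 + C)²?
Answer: 12*√6 ≈ 29.394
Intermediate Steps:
T(C, b) = C²
d(c) = -10 + 5*c
K(A, l) = 864 (K(A, l) = 6*(-12)² = 6*144 = 864)
g = 16 (g = (-4)² = 16)
O(W) = 0
√(O(g) + K(d(30), -2130)) = √(0 + 864) = √864 = 12*√6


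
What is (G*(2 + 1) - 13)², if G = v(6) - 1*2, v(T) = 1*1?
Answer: 256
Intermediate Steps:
v(T) = 1
G = -1 (G = 1 - 1*2 = 1 - 2 = -1)
(G*(2 + 1) - 13)² = (-(2 + 1) - 13)² = (-1*3 - 13)² = (-3 - 13)² = (-16)² = 256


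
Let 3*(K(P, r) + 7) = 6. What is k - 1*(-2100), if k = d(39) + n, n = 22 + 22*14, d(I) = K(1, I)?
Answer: 2425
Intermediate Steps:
K(P, r) = -5 (K(P, r) = -7 + (⅓)*6 = -7 + 2 = -5)
d(I) = -5
n = 330 (n = 22 + 308 = 330)
k = 325 (k = -5 + 330 = 325)
k - 1*(-2100) = 325 - 1*(-2100) = 325 + 2100 = 2425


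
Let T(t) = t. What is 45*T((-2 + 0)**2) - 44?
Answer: 136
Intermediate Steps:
45*T((-2 + 0)**2) - 44 = 45*(-2 + 0)**2 - 44 = 45*(-2)**2 - 44 = 45*4 - 44 = 180 - 44 = 136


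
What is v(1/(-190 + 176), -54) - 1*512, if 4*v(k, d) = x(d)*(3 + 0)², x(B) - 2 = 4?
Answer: -997/2 ≈ -498.50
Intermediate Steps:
x(B) = 6 (x(B) = 2 + 4 = 6)
v(k, d) = 27/2 (v(k, d) = (6*(3 + 0)²)/4 = (6*3²)/4 = (6*9)/4 = (¼)*54 = 27/2)
v(1/(-190 + 176), -54) - 1*512 = 27/2 - 1*512 = 27/2 - 512 = -997/2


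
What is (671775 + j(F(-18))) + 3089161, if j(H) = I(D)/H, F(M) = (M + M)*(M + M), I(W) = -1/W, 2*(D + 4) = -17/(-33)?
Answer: 200653457483/53352 ≈ 3.7609e+6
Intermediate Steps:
D = -247/66 (D = -4 + (-17/(-33))/2 = -4 + (-17*(-1/33))/2 = -4 + (½)*(17/33) = -4 + 17/66 = -247/66 ≈ -3.7424)
F(M) = 4*M² (F(M) = (2*M)*(2*M) = 4*M²)
j(H) = 66/(247*H) (j(H) = (-1/(-247/66))/H = (-1*(-66/247))/H = 66/(247*H))
(671775 + j(F(-18))) + 3089161 = (671775 + 66/(247*((4*(-18)²)))) + 3089161 = (671775 + 66/(247*((4*324)))) + 3089161 = (671775 + (66/247)/1296) + 3089161 = (671775 + (66/247)*(1/1296)) + 3089161 = (671775 + 11/53352) + 3089161 = 35840539811/53352 + 3089161 = 200653457483/53352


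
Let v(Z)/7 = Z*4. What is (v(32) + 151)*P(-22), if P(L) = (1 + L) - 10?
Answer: -32457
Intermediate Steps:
P(L) = -9 + L
v(Z) = 28*Z (v(Z) = 7*(Z*4) = 7*(4*Z) = 28*Z)
(v(32) + 151)*P(-22) = (28*32 + 151)*(-9 - 22) = (896 + 151)*(-31) = 1047*(-31) = -32457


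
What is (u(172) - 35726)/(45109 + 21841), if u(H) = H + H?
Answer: -17691/33475 ≈ -0.52848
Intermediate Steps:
u(H) = 2*H
(u(172) - 35726)/(45109 + 21841) = (2*172 - 35726)/(45109 + 21841) = (344 - 35726)/66950 = -35382*1/66950 = -17691/33475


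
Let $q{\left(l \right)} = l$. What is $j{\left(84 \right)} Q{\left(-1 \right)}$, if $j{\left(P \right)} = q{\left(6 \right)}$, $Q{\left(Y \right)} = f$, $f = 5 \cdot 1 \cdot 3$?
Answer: $90$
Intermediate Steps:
$f = 15$ ($f = 5 \cdot 3 = 15$)
$Q{\left(Y \right)} = 15$
$j{\left(P \right)} = 6$
$j{\left(84 \right)} Q{\left(-1 \right)} = 6 \cdot 15 = 90$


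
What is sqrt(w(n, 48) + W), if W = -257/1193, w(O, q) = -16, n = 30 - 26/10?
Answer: I*sqrt(23078585)/1193 ≈ 4.0268*I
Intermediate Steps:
n = 137/5 (n = 30 - 26*1/10 = 30 - 13/5 = 137/5 ≈ 27.400)
W = -257/1193 (W = -257*1/1193 = -257/1193 ≈ -0.21542)
sqrt(w(n, 48) + W) = sqrt(-16 - 257/1193) = sqrt(-19345/1193) = I*sqrt(23078585)/1193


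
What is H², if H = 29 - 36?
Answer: 49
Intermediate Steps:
H = -7
H² = (-7)² = 49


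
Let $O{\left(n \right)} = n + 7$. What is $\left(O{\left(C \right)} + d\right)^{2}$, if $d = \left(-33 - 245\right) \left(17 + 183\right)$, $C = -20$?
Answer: $3092805769$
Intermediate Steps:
$O{\left(n \right)} = 7 + n$
$d = -55600$ ($d = \left(-278\right) 200 = -55600$)
$\left(O{\left(C \right)} + d\right)^{2} = \left(\left(7 - 20\right) - 55600\right)^{2} = \left(-13 - 55600\right)^{2} = \left(-55613\right)^{2} = 3092805769$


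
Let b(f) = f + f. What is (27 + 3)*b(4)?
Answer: 240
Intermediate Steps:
b(f) = 2*f
(27 + 3)*b(4) = (27 + 3)*(2*4) = 30*8 = 240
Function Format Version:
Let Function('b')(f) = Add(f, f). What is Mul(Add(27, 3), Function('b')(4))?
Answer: 240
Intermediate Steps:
Function('b')(f) = Mul(2, f)
Mul(Add(27, 3), Function('b')(4)) = Mul(Add(27, 3), Mul(2, 4)) = Mul(30, 8) = 240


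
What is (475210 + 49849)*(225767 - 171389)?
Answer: 28551658302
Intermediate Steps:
(475210 + 49849)*(225767 - 171389) = 525059*54378 = 28551658302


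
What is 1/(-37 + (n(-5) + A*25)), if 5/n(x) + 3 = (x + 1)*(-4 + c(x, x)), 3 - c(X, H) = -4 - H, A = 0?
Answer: -1/36 ≈ -0.027778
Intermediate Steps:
c(X, H) = 7 + H (c(X, H) = 3 - (-4 - H) = 3 + (4 + H) = 7 + H)
n(x) = 5/(-3 + (1 + x)*(3 + x)) (n(x) = 5/(-3 + (x + 1)*(-4 + (7 + x))) = 5/(-3 + (1 + x)*(3 + x)))
1/(-37 + (n(-5) + A*25)) = 1/(-37 + (5/(-5*(4 - 5)) + 0*25)) = 1/(-37 + (5*(-⅕)/(-1) + 0)) = 1/(-37 + (5*(-⅕)*(-1) + 0)) = 1/(-37 + (1 + 0)) = 1/(-37 + 1) = 1/(-36) = -1/36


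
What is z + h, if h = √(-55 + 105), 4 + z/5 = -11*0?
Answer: -20 + 5*√2 ≈ -12.929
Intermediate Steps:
z = -20 (z = -20 + 5*(-11*0) = -20 + 5*0 = -20 + 0 = -20)
h = 5*√2 (h = √50 = 5*√2 ≈ 7.0711)
z + h = -20 + 5*√2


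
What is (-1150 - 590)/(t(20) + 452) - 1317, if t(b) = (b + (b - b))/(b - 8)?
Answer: -1797657/1361 ≈ -1320.8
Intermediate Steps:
t(b) = b/(-8 + b) (t(b) = (b + 0)/(-8 + b) = b/(-8 + b))
(-1150 - 590)/(t(20) + 452) - 1317 = (-1150 - 590)/(20/(-8 + 20) + 452) - 1317 = -1740/(20/12 + 452) - 1317 = -1740/(20*(1/12) + 452) - 1317 = -1740/(5/3 + 452) - 1317 = -1740/1361/3 - 1317 = -1740*3/1361 - 1317 = -5220/1361 - 1317 = -1797657/1361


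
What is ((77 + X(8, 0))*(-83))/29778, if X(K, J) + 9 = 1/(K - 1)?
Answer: -13197/69482 ≈ -0.18993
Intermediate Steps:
X(K, J) = -9 + 1/(-1 + K) (X(K, J) = -9 + 1/(K - 1) = -9 + 1/(-1 + K))
((77 + X(8, 0))*(-83))/29778 = ((77 + (10 - 9*8)/(-1 + 8))*(-83))/29778 = ((77 + (10 - 72)/7)*(-83))*(1/29778) = ((77 + (⅐)*(-62))*(-83))*(1/29778) = ((77 - 62/7)*(-83))*(1/29778) = ((477/7)*(-83))*(1/29778) = -39591/7*1/29778 = -13197/69482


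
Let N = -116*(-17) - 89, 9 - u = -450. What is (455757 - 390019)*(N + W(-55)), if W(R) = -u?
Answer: 93610912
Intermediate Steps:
u = 459 (u = 9 - 1*(-450) = 9 + 450 = 459)
W(R) = -459 (W(R) = -1*459 = -459)
N = 1883 (N = 1972 - 89 = 1883)
(455757 - 390019)*(N + W(-55)) = (455757 - 390019)*(1883 - 459) = 65738*1424 = 93610912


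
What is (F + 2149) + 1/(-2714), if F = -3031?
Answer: -2393749/2714 ≈ -882.00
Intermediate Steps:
(F + 2149) + 1/(-2714) = (-3031 + 2149) + 1/(-2714) = -882 - 1/2714 = -2393749/2714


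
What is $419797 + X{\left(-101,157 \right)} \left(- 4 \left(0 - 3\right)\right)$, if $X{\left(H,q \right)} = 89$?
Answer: $420865$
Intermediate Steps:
$419797 + X{\left(-101,157 \right)} \left(- 4 \left(0 - 3\right)\right) = 419797 + 89 \left(- 4 \left(0 - 3\right)\right) = 419797 + 89 \left(\left(-4\right) \left(-3\right)\right) = 419797 + 89 \cdot 12 = 419797 + 1068 = 420865$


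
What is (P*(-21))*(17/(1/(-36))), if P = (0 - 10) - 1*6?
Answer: -205632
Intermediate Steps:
P = -16 (P = -10 - 6 = -16)
(P*(-21))*(17/(1/(-36))) = (-16*(-21))*(17/(1/(-36))) = 336*(17/(-1/36)) = 336*(17*(-36)) = 336*(-612) = -205632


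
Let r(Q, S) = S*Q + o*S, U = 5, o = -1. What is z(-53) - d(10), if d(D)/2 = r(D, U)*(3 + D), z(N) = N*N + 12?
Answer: 1651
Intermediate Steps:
r(Q, S) = -S + Q*S (r(Q, S) = S*Q - S = Q*S - S = -S + Q*S)
z(N) = 12 + N² (z(N) = N² + 12 = 12 + N²)
d(D) = 2*(-5 + 5*D)*(3 + D) (d(D) = 2*((5*(-1 + D))*(3 + D)) = 2*((-5 + 5*D)*(3 + D)) = 2*(-5 + 5*D)*(3 + D))
z(-53) - d(10) = (12 + (-53)²) - 10*(-1 + 10)*(3 + 10) = (12 + 2809) - 10*9*13 = 2821 - 1*1170 = 2821 - 1170 = 1651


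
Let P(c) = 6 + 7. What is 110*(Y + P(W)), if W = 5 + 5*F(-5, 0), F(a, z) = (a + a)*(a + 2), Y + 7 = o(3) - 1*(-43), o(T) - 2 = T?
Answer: 5940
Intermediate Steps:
o(T) = 2 + T
Y = 41 (Y = -7 + ((2 + 3) - 1*(-43)) = -7 + (5 + 43) = -7 + 48 = 41)
F(a, z) = 2*a*(2 + a) (F(a, z) = (2*a)*(2 + a) = 2*a*(2 + a))
W = 155 (W = 5 + 5*(2*(-5)*(2 - 5)) = 5 + 5*(2*(-5)*(-3)) = 5 + 5*30 = 5 + 150 = 155)
P(c) = 13
110*(Y + P(W)) = 110*(41 + 13) = 110*54 = 5940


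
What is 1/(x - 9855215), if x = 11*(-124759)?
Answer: -1/11227564 ≈ -8.9066e-8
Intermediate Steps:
x = -1372349
1/(x - 9855215) = 1/(-1372349 - 9855215) = 1/(-11227564) = -1/11227564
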